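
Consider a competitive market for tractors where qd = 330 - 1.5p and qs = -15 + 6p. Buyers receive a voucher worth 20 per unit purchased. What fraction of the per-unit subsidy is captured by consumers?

Consumer share = 0.8

Pre-subsidy: 330 - 1.5p = -15 + 6p gives p* = 46, q* = 261.
With the rebate, buyers effectively pay pb = ps − 20, where ps is the price sellers receive.
Demand in terms of ps becomes qd = 330 − 1.5(ps − 20) = 360 - 1.5ps. Setting this equal to supply: 360 - 1.5ps = -15 + 6ps, so ps = 50.
Buyers pay pb = 50 − 20 = 30; q' = -15 + 6·50 = 285.
Buyers' price falls by p* − pb = 46 − 30 = 16; sellers' price rises by ps − p* = 50 − 46 = 4.
So consumers capture 16/20 = 0.8 of each unit of subsidy.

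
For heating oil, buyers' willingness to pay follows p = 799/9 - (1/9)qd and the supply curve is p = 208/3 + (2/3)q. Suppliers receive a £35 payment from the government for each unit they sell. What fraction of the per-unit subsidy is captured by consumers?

Consumer share = 1/7

Pre-subsidy: 799/9 - (1/9)q = 208/3 + (2/3)q gives q* = 25 and p* = 86.
With the subsidy, sellers receive ps = pb + 35 for each unit, where pb is the price buyers pay.
On the curves, pb = 799/9 - (1/9)q and ps = 208/3 + (2/3)q; the wedge ps − pb = 35 gives 208/3 + (2/3)q − (799/9 - (1/9)q) = 35, so q' = 70.
Then pb = 799/9 − (1/9)·70 = 81 and ps = 208/3 + (2/3)·70 = 116.
Buyers' price falls by p* − pb = 86 − 81 = 5; sellers' price rises by ps − p* = 116 − 86 = 30.
So consumers capture 5/35 = 1/7 of each unit of subsidy.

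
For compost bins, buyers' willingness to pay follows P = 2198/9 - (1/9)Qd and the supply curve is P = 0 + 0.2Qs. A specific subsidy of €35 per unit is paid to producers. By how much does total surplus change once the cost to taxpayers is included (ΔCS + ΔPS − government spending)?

Pre-subsidy: 2198/9 - (1/9)Q = 0 + 0.2Q gives Q* = 785 and P* = 157.
With the subsidy, sellers receive Ps = Pb + 35 for each unit, where Pb is the price buyers pay.
On the curves, Pb = 2198/9 - (1/9)Q and Ps = 0 + 0.2Q; the wedge Ps − Pb = 35 gives 0 + 0.2Q − (2198/9 - (1/9)Q) = 35, so Q' = 897.5.
Then Pb = 2198/9 − (1/9)·897.5 = 144.5 and Ps = 0 + 0.2·897.5 = 179.5.
ΔCS = ½(785 + 897.5)(157 − 144.5) = 10515.625; ΔPS = ½(785 + 897.5)(179.5 − 157) = 18928.125.
Government spending = 35 × 897.5 = 31412.5.
Net change = 10515.625 + 18928.125 − 31412.5 = -1968.75. The loss equals the DWL triangle ½·35·112.5.

Net change in total surplus = -€1968.75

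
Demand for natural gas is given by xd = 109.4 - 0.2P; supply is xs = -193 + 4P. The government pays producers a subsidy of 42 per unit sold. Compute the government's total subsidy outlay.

Government cost = 4326

Pre-subsidy: 109.4 - 0.2P = -193 + 4P gives P* = 72, x* = 95.
With the subsidy, sellers receive Ps = Pb + 42 for each unit, where Pb is the price buyers pay.
Supply in terms of Pb becomes xs = -193 + 4(Pb + 42) = -25 + 4Pb. Setting this equal to demand: 109.4 - 0.2Pb = -25 + 4Pb, so Pb = 32.
Sellers receive Ps = 32 + 42 = 74; x' = 109.4 − 0.2·32 = 103.
Government outlay = subsidy × quantity = 42 × 103 = 4326.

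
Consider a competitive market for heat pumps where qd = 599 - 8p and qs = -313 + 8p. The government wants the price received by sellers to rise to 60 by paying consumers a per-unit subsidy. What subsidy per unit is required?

Required subsidy s = 6 per unit

At a seller price of 60, quantity supplied is -313 + 8·60 = 167.
Buyers absorb 167 only when they pay pb with 599 − 8·pb = 167, i.e. pb = 54.
s = ps − pb = 60 − 54 = 6.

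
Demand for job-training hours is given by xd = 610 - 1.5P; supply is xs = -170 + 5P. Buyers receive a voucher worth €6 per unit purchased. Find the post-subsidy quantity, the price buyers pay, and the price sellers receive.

Pre-subsidy: 610 - 1.5P = -170 + 5P gives P* = 120, x* = 430.
With the rebate, buyers effectively pay Pb = Ps − 6, where Ps is the price sellers receive.
Demand in terms of Ps becomes xd = 610 − 1.5(Ps − 6) = 619 - 1.5Ps. Setting this equal to supply: 619 - 1.5Ps = -170 + 5Ps, so Ps = 1578/13.
Buyers pay Pb = 1578/13 − 6 = 1500/13; x' = -170 + 5·(1578/13) = 5680/13.

x' = 5680/13; buyers pay 1500/13; sellers receive 1578/13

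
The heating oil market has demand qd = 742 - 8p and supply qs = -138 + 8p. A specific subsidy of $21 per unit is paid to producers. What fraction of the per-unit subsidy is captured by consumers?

Pre-subsidy: 742 - 8p = -138 + 8p gives p* = 55, q* = 302.
With the subsidy, sellers receive ps = pb + 21 for each unit, where pb is the price buyers pay.
Supply in terms of pb becomes qs = -138 + 8(pb + 21) = 30 + 8pb. Setting this equal to demand: 742 - 8pb = 30 + 8pb, so pb = 44.5.
Sellers receive ps = 44.5 + 21 = 65.5; q' = 742 − 8·44.5 = 386.
Buyers' price falls by p* − pb = 55 − 44.5 = 10.5; sellers' price rises by ps − p* = 65.5 − 55 = 10.5.
So consumers capture 10.5/21 = 0.5 of each unit of subsidy.

Consumer share = 0.5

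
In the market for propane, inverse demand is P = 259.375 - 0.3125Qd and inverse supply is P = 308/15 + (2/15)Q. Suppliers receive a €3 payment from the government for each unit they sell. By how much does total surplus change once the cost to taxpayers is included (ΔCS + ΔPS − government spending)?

Net change in total surplus = -1080/107

Pre-subsidy: 259.375 - 0.3125Q = 308/15 + (2/15)Q gives Q* = 57322/107 and P* = 9840/107.
With the subsidy, sellers receive Ps = Pb + 3 for each unit, where Pb is the price buyers pay.
On the curves, Pb = 259.375 - 0.3125Q and Ps = 308/15 + (2/15)Q; the wedge Ps − Pb = 3 gives 308/15 + (2/15)Q − (259.375 - 0.3125Q) = 3, so Q' = 58042/107.
Then Pb = 259.375 − 0.3125·(58042/107) = 9615/107 and Ps = 308/15 + (2/15)·(58042/107) = 9936/107.
ΔCS = ½(57322/107 + 58042/107)(9840/107 − 9615/107) = 12978450/11449; ΔPS = ½(57322/107 + 58042/107)(9936/107 − 9840/107) = 5537472/11449.
Government spending = 3 × 58042/107 = 174126/107.
Net change = 12978450/11449 + 5537472/11449 − 174126/107 = -1080/107. The loss equals the DWL triangle ½·3·720/107.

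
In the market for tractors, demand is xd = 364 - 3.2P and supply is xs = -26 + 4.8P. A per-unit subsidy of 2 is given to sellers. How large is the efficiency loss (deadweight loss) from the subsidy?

Deadweight loss = 3.84

Pre-subsidy: 364 - 3.2P = -26 + 4.8P gives P* = 48.75, x* = 208.
With the subsidy, sellers receive Ps = Pb + 2 for each unit, where Pb is the price buyers pay.
Supply in terms of Pb becomes xs = -26 + 4.8(Pb + 2) = -16.4 + 4.8Pb. Setting this equal to demand: 364 - 3.2Pb = -16.4 + 4.8Pb, so Pb = 47.55.
Sellers receive Ps = 47.55 + 2 = 49.55; x' = 364 − 3.2·47.55 = 211.84.
The subsidy expands output by 211.84 − 208 = 3.84 past the efficient level; on those units the gap between marginal cost and willingness to pay runs from 0 up to 2.
DWL = ½ × 2 × 3.84 = 3.84.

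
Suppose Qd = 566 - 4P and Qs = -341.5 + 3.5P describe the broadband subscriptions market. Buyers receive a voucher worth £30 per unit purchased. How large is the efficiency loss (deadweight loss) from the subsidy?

Deadweight loss = £840

Pre-subsidy: 566 - 4P = -341.5 + 3.5P gives P* = 121, Q* = 82.
With the rebate, buyers effectively pay Pb = Ps − 30, where Ps is the price sellers receive.
Demand in terms of Ps becomes Qd = 566 − 4(Ps − 30) = 686 - 4Ps. Setting this equal to supply: 686 - 4Ps = -341.5 + 3.5Ps, so Ps = 137.
Buyers pay Pb = 137 − 30 = 107; Q' = -341.5 + 3.5·137 = 138.
The subsidy expands output by 138 − 82 = 56 past the efficient level; on those units the gap between marginal cost and willingness to pay runs from 0 up to 30.
DWL = ½ × 30 × 56 = 840.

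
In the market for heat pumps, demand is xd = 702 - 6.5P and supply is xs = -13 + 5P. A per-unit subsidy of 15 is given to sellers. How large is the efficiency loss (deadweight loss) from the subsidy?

Deadweight loss = 14625/46

Pre-subsidy: 702 - 6.5P = -13 + 5P gives P* = 1430/23, x* = 6851/23.
With the subsidy, sellers receive Ps = Pb + 15 for each unit, where Pb is the price buyers pay.
Supply in terms of Pb becomes xs = -13 + 5(Pb + 15) = 62 + 5Pb. Setting this equal to demand: 702 - 6.5Pb = 62 + 5Pb, so Pb = 1280/23.
Sellers receive Ps = 1280/23 + 15 = 1625/23; x' = 702 − 6.5·(1280/23) = 7826/23.
The subsidy expands output by 7826/23 − 6851/23 = 975/23 past the efficient level; on those units the gap between marginal cost and willingness to pay runs from 0 up to 15.
DWL = ½ × 15 × 975/23 = 14625/46.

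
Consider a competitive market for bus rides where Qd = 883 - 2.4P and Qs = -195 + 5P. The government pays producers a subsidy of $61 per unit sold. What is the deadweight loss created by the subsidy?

Pre-subsidy: 883 - 2.4P = -195 + 5P gives P* = 5390/37, Q* = 19735/37.
With the subsidy, sellers receive Ps = Pb + 61 for each unit, where Pb is the price buyers pay.
Supply in terms of Pb becomes Qs = -195 + 5(Pb + 61) = 110 + 5Pb. Setting this equal to demand: 883 - 2.4Pb = 110 + 5Pb, so Pb = 3865/37.
Sellers receive Ps = 3865/37 + 61 = 6122/37; Q' = 883 − 2.4·(3865/37) = 23395/37.
The subsidy expands output by 23395/37 − 19735/37 = 3660/37 past the efficient level; on those units the gap between marginal cost and willingness to pay runs from 0 up to 61.
DWL = ½ × 61 × 3660/37 = 111630/37.

Deadweight loss = 111630/37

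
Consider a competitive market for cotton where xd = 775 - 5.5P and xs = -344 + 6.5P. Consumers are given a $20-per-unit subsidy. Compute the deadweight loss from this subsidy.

Pre-subsidy: 775 - 5.5P = -344 + 6.5P gives P* = 93.25, x* = 262.125.
With the rebate, buyers effectively pay Pb = Ps − 20, where Ps is the price sellers receive.
Demand in terms of Ps becomes xd = 775 − 5.5(Ps − 20) = 885 - 5.5Ps. Setting this equal to supply: 885 - 5.5Ps = -344 + 6.5Ps, so Ps = 1229/12.
Buyers pay Pb = 1229/12 − 20 = 989/12; x' = -344 + 6.5·(1229/12) = 7721/24.
The subsidy expands output by 7721/24 − 262.125 = 715/12 past the efficient level; on those units the gap between marginal cost and willingness to pay runs from 0 up to 20.
DWL = ½ × 20 × 715/12 = 3575/6.

Deadweight loss = 3575/6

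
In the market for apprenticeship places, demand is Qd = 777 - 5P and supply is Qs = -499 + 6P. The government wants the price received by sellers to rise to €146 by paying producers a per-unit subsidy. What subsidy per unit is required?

Required subsidy s = €66 per unit

At a seller price of 146, quantity supplied is -499 + 6·146 = 377.
Buyers absorb 377 only when they pay Pb with 777 − 5·Pb = 377, i.e. Pb = 80.
s = Ps − Pb = 146 − 80 = 66.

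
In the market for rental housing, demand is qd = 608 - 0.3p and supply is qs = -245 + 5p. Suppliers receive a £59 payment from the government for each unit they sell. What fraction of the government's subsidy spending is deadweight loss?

Pre-subsidy: 608 - 0.3p = -245 + 5p gives p* = 8530/53, q* = 29665/53.
With the subsidy, sellers receive ps = pb + 59 for each unit, where pb is the price buyers pay.
Supply in terms of pb becomes qs = -245 + 5(pb + 59) = 50 + 5pb. Setting this equal to demand: 608 - 0.3pb = 50 + 5pb, so pb = 5580/53.
Sellers receive ps = 5580/53 + 59 = 8707/53; q' = 608 − 0.3·(5580/53) = 30550/53.
ΔCS = ½(29665/53 + 30550/53)(8530/53 − 5580/53) = 88817125/2809; ΔPS = ½(29665/53 + 30550/53)(8707/53 − 8530/53) = 10658055/5618.
Government spending = 59 × 30550/53 = 1802450/53.
DWL = ½ × 59 × (30550/53 − 29665/53) = 52215/106; fraction = (52215/106) / (1802450/53) = 177/12220.

DWL / government spending = 177/12220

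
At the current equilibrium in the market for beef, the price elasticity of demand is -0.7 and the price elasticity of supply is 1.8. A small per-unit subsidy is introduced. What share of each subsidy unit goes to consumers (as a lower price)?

For a small subsidy around the equilibrium, the benefit split depends on the relative slopes, which at a point are proportional to the elasticities.
Buyer share = εs/(εs + |εd|) = 1.8/(1.8 + 0.7) = 0.72; seller share = |εd|/(εs + |εd|) = 0.28.

Consumer share = 0.72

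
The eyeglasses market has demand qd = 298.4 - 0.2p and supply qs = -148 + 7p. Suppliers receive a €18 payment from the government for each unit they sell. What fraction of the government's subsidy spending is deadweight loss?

DWL / government spending = 7/1158

Pre-subsidy: 298.4 - 0.2p = -148 + 7p gives p* = 62, q* = 286.
With the subsidy, sellers receive ps = pb + 18 for each unit, where pb is the price buyers pay.
Supply in terms of pb becomes qs = -148 + 7(pb + 18) = -22 + 7pb. Setting this equal to demand: 298.4 - 0.2pb = -22 + 7pb, so pb = 44.5.
Sellers receive ps = 44.5 + 18 = 62.5; q' = 298.4 − 0.2·44.5 = 289.5.
ΔCS = ½(286 + 289.5)(62 − 44.5) = 5035.625; ΔPS = ½(286 + 289.5)(62.5 − 62) = 143.875.
Government spending = 18 × 289.5 = 5211.
DWL = ½ × 18 × (289.5 − 286) = 31.5; fraction = 31.5 / 5211 = 7/1158.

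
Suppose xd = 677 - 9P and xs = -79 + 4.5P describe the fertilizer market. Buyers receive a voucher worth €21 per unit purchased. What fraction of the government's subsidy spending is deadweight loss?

DWL / government spending = 63/472

Pre-subsidy: 677 - 9P = -79 + 4.5P gives P* = 56, x* = 173.
With the rebate, buyers effectively pay Pb = Ps − 21, where Ps is the price sellers receive.
Demand in terms of Ps becomes xd = 677 − 9(Ps − 21) = 866 - 9Ps. Setting this equal to supply: 866 - 9Ps = -79 + 4.5Ps, so Ps = 70.
Buyers pay Pb = 70 − 21 = 49; x' = -79 + 4.5·70 = 236.
ΔCS = ½(173 + 236)(56 − 49) = 1431.5; ΔPS = ½(173 + 236)(70 − 56) = 2863.
Government spending = 21 × 236 = 4956.
DWL = ½ × 21 × (236 − 173) = 661.5; fraction = 661.5 / 4956 = 63/472.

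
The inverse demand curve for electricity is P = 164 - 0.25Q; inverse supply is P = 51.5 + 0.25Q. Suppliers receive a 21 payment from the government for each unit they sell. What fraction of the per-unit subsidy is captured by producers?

Pre-subsidy: 164 - 0.25Q = 51.5 + 0.25Q gives Q* = 225 and P* = 107.75.
With the subsidy, sellers receive Ps = Pb + 21 for each unit, where Pb is the price buyers pay.
On the curves, Pb = 164 - 0.25Q and Ps = 51.5 + 0.25Q; the wedge Ps − Pb = 21 gives 51.5 + 0.25Q − (164 - 0.25Q) = 21, so Q' = 267.
Then Pb = 164 − 0.25·267 = 97.25 and Ps = 51.5 + 0.25·267 = 118.25.
Buyers' price falls by P* − Pb = 107.75 − 97.25 = 10.5; sellers' price rises by Ps − P* = 118.25 − 107.75 = 10.5.
So producers capture 10.5/21 = 0.5 of each unit of subsidy.

Producer share = 0.5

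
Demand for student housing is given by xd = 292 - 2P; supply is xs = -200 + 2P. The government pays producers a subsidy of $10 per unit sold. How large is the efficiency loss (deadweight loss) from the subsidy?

Pre-subsidy: 292 - 2P = -200 + 2P gives P* = 123, x* = 46.
With the subsidy, sellers receive Ps = Pb + 10 for each unit, where Pb is the price buyers pay.
Supply in terms of Pb becomes xs = -200 + 2(Pb + 10) = -180 + 2Pb. Setting this equal to demand: 292 - 2Pb = -180 + 2Pb, so Pb = 118.
Sellers receive Ps = 118 + 10 = 128; x' = 292 − 2·118 = 56.
The subsidy expands output by 56 − 46 = 10 past the efficient level; on those units the gap between marginal cost and willingness to pay runs from 0 up to 10.
DWL = ½ × 10 × 10 = 50.

Deadweight loss = $50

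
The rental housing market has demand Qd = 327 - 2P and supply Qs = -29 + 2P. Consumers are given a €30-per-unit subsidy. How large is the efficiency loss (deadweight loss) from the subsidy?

Pre-subsidy: 327 - 2P = -29 + 2P gives P* = 89, Q* = 149.
With the rebate, buyers effectively pay Pb = Ps − 30, where Ps is the price sellers receive.
Demand in terms of Ps becomes Qd = 327 − 2(Ps − 30) = 387 - 2Ps. Setting this equal to supply: 387 - 2Ps = -29 + 2Ps, so Ps = 104.
Buyers pay Pb = 104 − 30 = 74; Q' = -29 + 2·104 = 179.
The subsidy expands output by 179 − 149 = 30 past the efficient level; on those units the gap between marginal cost and willingness to pay runs from 0 up to 30.
DWL = ½ × 30 × 30 = 450.

Deadweight loss = €450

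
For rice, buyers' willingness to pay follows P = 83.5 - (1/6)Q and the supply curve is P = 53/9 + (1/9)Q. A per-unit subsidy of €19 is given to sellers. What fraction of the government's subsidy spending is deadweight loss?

Pre-subsidy: 83.5 - (1/6)Q = 53/9 + (1/9)Q gives Q* = 279.4 and P* = 554/15.
With the subsidy, sellers receive Ps = Pb + 19 for each unit, where Pb is the price buyers pay.
On the curves, Pb = 83.5 - (1/6)Q and Ps = 53/9 + (1/9)Q; the wedge Ps − Pb = 19 gives 53/9 + (1/9)Q − (83.5 - (1/6)Q) = 19, so Q' = 347.8.
Then Pb = 83.5 − (1/6)·347.8 = 383/15 and Ps = 53/9 + (1/9)·347.8 = 668/15.
ΔCS = ½(279.4 + 347.8)(554/15 − 383/15) = 3575.04; ΔPS = ½(279.4 + 347.8)(668/15 − 554/15) = 2383.36.
Government spending = 19 × 347.8 = 6608.2.
DWL = ½ × 19 × (347.8 − 279.4) = 649.8; fraction = 649.8 / 6608.2 = 171/1739.

DWL / government spending = 171/1739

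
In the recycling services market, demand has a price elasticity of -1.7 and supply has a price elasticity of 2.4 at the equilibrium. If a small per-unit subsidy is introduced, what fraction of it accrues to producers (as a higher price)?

For a small subsidy around the equilibrium, the benefit split depends on the relative slopes, which at a point are proportional to the elasticities.
Buyer share = εs/(εs + |εd|) = 2.4/(2.4 + 1.7) = 24/41; seller share = |εd|/(εs + |εd|) = 17/41.
So producers capture 17/41 of the subsidy.

Producer share = 17/41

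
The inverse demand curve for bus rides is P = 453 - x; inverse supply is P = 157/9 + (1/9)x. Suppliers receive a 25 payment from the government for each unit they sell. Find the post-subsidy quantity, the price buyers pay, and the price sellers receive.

x' = 414.5; buyers pay 38.5; sellers receive 63.5

Pre-subsidy: 453 - x = 157/9 + (1/9)x gives x* = 392 and P* = 61.
With the subsidy, sellers receive Ps = Pb + 25 for each unit, where Pb is the price buyers pay.
On the curves, Pb = 453 - x and Ps = 157/9 + (1/9)x; the wedge Ps − Pb = 25 gives 157/9 + (1/9)x − (453 - x) = 25, so x' = 414.5.
Then Pb = 453 − 1·414.5 = 38.5 and Ps = 157/9 + (1/9)·414.5 = 63.5.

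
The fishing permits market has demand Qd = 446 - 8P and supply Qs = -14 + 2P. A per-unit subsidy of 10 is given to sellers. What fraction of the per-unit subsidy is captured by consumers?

Pre-subsidy: 446 - 8P = -14 + 2P gives P* = 46, Q* = 78.
With the subsidy, sellers receive Ps = Pb + 10 for each unit, where Pb is the price buyers pay.
Supply in terms of Pb becomes Qs = -14 + 2(Pb + 10) = 6 + 2Pb. Setting this equal to demand: 446 - 8Pb = 6 + 2Pb, so Pb = 44.
Sellers receive Ps = 44 + 10 = 54; Q' = 446 − 8·44 = 94.
Buyers' price falls by P* − Pb = 46 − 44 = 2; sellers' price rises by Ps − P* = 54 − 46 = 8.
So consumers capture 2/10 = 0.2 of each unit of subsidy.

Consumer share = 0.2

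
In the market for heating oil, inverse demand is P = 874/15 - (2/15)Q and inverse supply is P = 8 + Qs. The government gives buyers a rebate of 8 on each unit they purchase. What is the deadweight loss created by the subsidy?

Deadweight loss = 480/17

Pre-subsidy: 874/15 - (2/15)Q = 8 + Q gives Q* = 754/17 and P* = 890/17.
With the rebate, buyers effectively pay Pb = Ps − 8, where Ps is the price sellers receive.
On the curves, Pb = 874/15 - (2/15)Q and Ps = 8 + Q; the wedge Ps − Pb = 8 gives 8 + Q − (874/15 - (2/15)Q) = 8, so Q' = 874/17.
Then Pb = 874/15 − (2/15)·(874/17) = 874/17 and Ps = 8 + 1·(874/17) = 1010/17.
The subsidy expands output by 874/17 − 754/17 = 120/17 past the efficient level; on those units the gap between marginal cost and willingness to pay runs from 0 up to 8.
DWL = ½ × 8 × 120/17 = 480/17.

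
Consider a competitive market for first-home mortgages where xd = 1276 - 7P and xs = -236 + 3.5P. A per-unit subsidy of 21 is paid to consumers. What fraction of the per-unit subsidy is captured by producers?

Producer share = 2/3

Pre-subsidy: 1276 - 7P = -236 + 3.5P gives P* = 144, x* = 268.
With the rebate, buyers effectively pay Pb = Ps − 21, where Ps is the price sellers receive.
Demand in terms of Ps becomes xd = 1276 − 7(Ps − 21) = 1423 - 7Ps. Setting this equal to supply: 1423 - 7Ps = -236 + 3.5Ps, so Ps = 158.
Buyers pay Pb = 158 − 21 = 137; x' = -236 + 3.5·158 = 317.
Buyers' price falls by P* − Pb = 144 − 137 = 7; sellers' price rises by Ps − P* = 158 − 144 = 14.
So producers capture 14/21 = 2/3 of each unit of subsidy.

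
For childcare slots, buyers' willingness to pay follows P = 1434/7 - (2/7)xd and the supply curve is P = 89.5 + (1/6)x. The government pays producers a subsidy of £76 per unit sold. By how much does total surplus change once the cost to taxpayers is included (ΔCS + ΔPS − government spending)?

Net change in total surplus = -£6384

Pre-subsidy: 1434/7 - (2/7)x = 89.5 + (1/6)x gives x* = 255 and P* = 132.
With the subsidy, sellers receive Ps = Pb + 76 for each unit, where Pb is the price buyers pay.
On the curves, Pb = 1434/7 - (2/7)x and Ps = 89.5 + (1/6)x; the wedge Ps − Pb = 76 gives 89.5 + (1/6)x − (1434/7 - (2/7)x) = 76, so x' = 423.
Then Pb = 1434/7 − (2/7)·423 = 84 and Ps = 89.5 + (1/6)·423 = 160.
ΔCS = ½(255 + 423)(132 − 84) = 16272; ΔPS = ½(255 + 423)(160 − 132) = 9492.
Government spending = 76 × 423 = 32148.
Net change = 16272 + 9492 − 32148 = -6384. The loss equals the DWL triangle ½·76·168.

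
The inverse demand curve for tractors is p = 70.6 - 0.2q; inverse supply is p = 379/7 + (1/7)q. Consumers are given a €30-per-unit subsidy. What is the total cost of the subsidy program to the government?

Government cost = €4065

Pre-subsidy: 70.6 - 0.2q = 379/7 + (1/7)q gives q* = 48 and p* = 61.
With the rebate, buyers effectively pay pb = ps − 30, where ps is the price sellers receive.
On the curves, pb = 70.6 - 0.2q and ps = 379/7 + (1/7)q; the wedge ps − pb = 30 gives 379/7 + (1/7)q − (70.6 - 0.2q) = 30, so q' = 135.5.
Then pb = 70.6 − 0.2·135.5 = 43.5 and ps = 379/7 + (1/7)·135.5 = 73.5.
Government outlay = subsidy × quantity = 30 × 135.5 = 4065.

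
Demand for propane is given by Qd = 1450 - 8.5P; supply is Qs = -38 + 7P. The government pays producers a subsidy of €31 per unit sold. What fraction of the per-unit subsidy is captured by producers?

Pre-subsidy: 1450 - 8.5P = -38 + 7P gives P* = 96, Q* = 634.
With the subsidy, sellers receive Ps = Pb + 31 for each unit, where Pb is the price buyers pay.
Supply in terms of Pb becomes Qs = -38 + 7(Pb + 31) = 179 + 7Pb. Setting this equal to demand: 1450 - 8.5Pb = 179 + 7Pb, so Pb = 82.
Sellers receive Ps = 82 + 31 = 113; Q' = 1450 − 8.5·82 = 753.
Buyers' price falls by P* − Pb = 96 − 82 = 14; sellers' price rises by Ps − P* = 113 − 96 = 17.
So producers capture 17/31 = 17/31 of each unit of subsidy.

Producer share = 17/31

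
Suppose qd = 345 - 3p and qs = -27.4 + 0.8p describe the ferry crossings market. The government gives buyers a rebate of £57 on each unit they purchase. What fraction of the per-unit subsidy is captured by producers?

Producer share = 15/19

Pre-subsidy: 345 - 3p = -27.4 + 0.8p gives p* = 98, q* = 51.
With the rebate, buyers effectively pay pb = ps − 57, where ps is the price sellers receive.
Demand in terms of ps becomes qd = 345 − 3(ps − 57) = 516 - 3ps. Setting this equal to supply: 516 - 3ps = -27.4 + 0.8ps, so ps = 143.
Buyers pay pb = 143 − 57 = 86; q' = -27.4 + 0.8·143 = 87.
Buyers' price falls by p* − pb = 98 − 86 = 12; sellers' price rises by ps − p* = 143 − 98 = 45.
So producers capture 45/57 = 15/19 of each unit of subsidy.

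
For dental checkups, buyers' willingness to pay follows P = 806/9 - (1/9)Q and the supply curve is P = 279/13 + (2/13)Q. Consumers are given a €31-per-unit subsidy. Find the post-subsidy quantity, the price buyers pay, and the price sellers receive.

Q' = 374; buyers pay €48; sellers receive €79

Pre-subsidy: 806/9 - (1/9)Q = 279/13 + (2/13)Q gives Q* = 257 and P* = 61.
With the rebate, buyers effectively pay Pb = Ps − 31, where Ps is the price sellers receive.
On the curves, Pb = 806/9 - (1/9)Q and Ps = 279/13 + (2/13)Q; the wedge Ps − Pb = 31 gives 279/13 + (2/13)Q − (806/9 - (1/9)Q) = 31, so Q' = 374.
Then Pb = 806/9 − (1/9)·374 = 48 and Ps = 279/13 + (2/13)·374 = 79.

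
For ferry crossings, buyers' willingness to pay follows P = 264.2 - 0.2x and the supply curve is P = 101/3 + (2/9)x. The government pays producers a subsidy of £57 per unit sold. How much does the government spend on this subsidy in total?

Government cost = £38817

Pre-subsidy: 264.2 - 0.2x = 101/3 + (2/9)x gives x* = 546 and P* = 155.
With the subsidy, sellers receive Ps = Pb + 57 for each unit, where Pb is the price buyers pay.
On the curves, Pb = 264.2 - 0.2x and Ps = 101/3 + (2/9)x; the wedge Ps − Pb = 57 gives 101/3 + (2/9)x − (264.2 - 0.2x) = 57, so x' = 681.
Then Pb = 264.2 − 0.2·681 = 128 and Ps = 101/3 + (2/9)·681 = 185.
Government outlay = subsidy × quantity = 57 × 681 = 38817.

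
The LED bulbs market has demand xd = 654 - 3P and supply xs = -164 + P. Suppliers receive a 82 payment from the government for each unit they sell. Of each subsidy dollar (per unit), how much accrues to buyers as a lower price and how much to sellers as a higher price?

Buyers gain 20.5 per unit; sellers gain 61.5 per unit

Pre-subsidy: 654 - 3P = -164 + P gives P* = 204.5, x* = 40.5.
With the subsidy, sellers receive Ps = Pb + 82 for each unit, where Pb is the price buyers pay.
Supply in terms of Pb becomes xs = -164 + 1(Pb + 82) = -82 + Pb. Setting this equal to demand: 654 - 3Pb = -82 + Pb, so Pb = 184.
Sellers receive Ps = 184 + 82 = 266; x' = 654 − 3·184 = 102.
Buyers' price falls by P* − Pb = 204.5 − 184 = 20.5; sellers' price rises by Ps − P* = 266 − 204.5 = 61.5.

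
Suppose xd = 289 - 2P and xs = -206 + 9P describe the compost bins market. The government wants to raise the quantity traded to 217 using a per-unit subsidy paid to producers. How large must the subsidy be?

Required subsidy s = 11 per unit

At x = 217, invert demand for the buyer price: Pb = (289 − 217)/2 = 36; invert supply for the seller price: Ps = (217 − (-206))/9 = 47.
The subsidy must fill the gap: s = Ps − Pb = 47 − 36 = 11.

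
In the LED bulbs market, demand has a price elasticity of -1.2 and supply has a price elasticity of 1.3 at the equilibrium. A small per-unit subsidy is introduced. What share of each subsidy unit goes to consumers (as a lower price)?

For a small subsidy around the equilibrium, the benefit split depends on the relative slopes, which at a point are proportional to the elasticities.
Buyer share = εs/(εs + |εd|) = 1.3/(1.3 + 1.2) = 0.52; seller share = |εd|/(εs + |εd|) = 0.48.

Consumer share = 0.52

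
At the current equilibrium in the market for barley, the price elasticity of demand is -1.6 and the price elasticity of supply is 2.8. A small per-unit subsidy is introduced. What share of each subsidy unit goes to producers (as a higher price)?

For a small subsidy around the equilibrium, the benefit split depends on the relative slopes, which at a point are proportional to the elasticities.
Buyer share = εs/(εs + |εd|) = 2.8/(2.8 + 1.6) = 7/11; seller share = |εd|/(εs + |εd|) = 4/11.
So producers capture 4/11 of the subsidy.

Producer share = 4/11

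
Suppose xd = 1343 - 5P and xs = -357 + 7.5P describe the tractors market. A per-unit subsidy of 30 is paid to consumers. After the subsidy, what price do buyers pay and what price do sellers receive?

Buyers pay 118; sellers receive 148

Pre-subsidy: 1343 - 5P = -357 + 7.5P gives P* = 136, x* = 663.
With the rebate, buyers effectively pay Pb = Ps − 30, where Ps is the price sellers receive.
Demand in terms of Ps becomes xd = 1343 − 5(Ps − 30) = 1493 - 5Ps. Setting this equal to supply: 1493 - 5Ps = -357 + 7.5Ps, so Ps = 148.
Buyers pay Pb = 148 − 30 = 118; x' = -357 + 7.5·148 = 753.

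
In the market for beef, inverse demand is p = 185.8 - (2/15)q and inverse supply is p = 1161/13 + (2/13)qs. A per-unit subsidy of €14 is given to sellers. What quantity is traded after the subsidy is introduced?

Pre-subsidy: 185.8 - (2/15)q = 1161/13 + (2/13)q gives q* = 336 and p* = 141.
With the subsidy, sellers receive ps = pb + 14 for each unit, where pb is the price buyers pay.
On the curves, pb = 185.8 - (2/15)q and ps = 1161/13 + (2/13)q; the wedge ps − pb = 14 gives 1161/13 + (2/13)q − (185.8 - (2/15)q) = 14, so q' = 384.75.
Then pb = 185.8 − (2/15)·384.75 = 134.5 and ps = 1161/13 + (2/13)·384.75 = 148.5.

q' = 384.75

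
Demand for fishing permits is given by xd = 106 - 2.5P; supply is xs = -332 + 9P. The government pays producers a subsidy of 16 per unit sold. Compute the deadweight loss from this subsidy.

Deadweight loss = 5760/23

Pre-subsidy: 106 - 2.5P = -332 + 9P gives P* = 876/23, x* = 248/23.
With the subsidy, sellers receive Ps = Pb + 16 for each unit, where Pb is the price buyers pay.
Supply in terms of Pb becomes xs = -332 + 9(Pb + 16) = -188 + 9Pb. Setting this equal to demand: 106 - 2.5Pb = -188 + 9Pb, so Pb = 588/23.
Sellers receive Ps = 588/23 + 16 = 956/23; x' = 106 − 2.5·(588/23) = 968/23.
The subsidy expands output by 968/23 − 248/23 = 720/23 past the efficient level; on those units the gap between marginal cost and willingness to pay runs from 0 up to 16.
DWL = ½ × 16 × 720/23 = 5760/23.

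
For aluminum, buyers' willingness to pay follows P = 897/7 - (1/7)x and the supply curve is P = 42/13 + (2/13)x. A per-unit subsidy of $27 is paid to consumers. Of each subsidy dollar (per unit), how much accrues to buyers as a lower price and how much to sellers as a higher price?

Buyers gain $13 per unit; sellers gain $14 per unit

Pre-subsidy: 897/7 - (1/7)x = 42/13 + (2/13)x gives x* = 421 and P* = 68.
With the rebate, buyers effectively pay Pb = Ps − 27, where Ps is the price sellers receive.
On the curves, Pb = 897/7 - (1/7)x and Ps = 42/13 + (2/13)x; the wedge Ps − Pb = 27 gives 42/13 + (2/13)x − (897/7 - (1/7)x) = 27, so x' = 512.
Then Pb = 897/7 − (1/7)·512 = 55 and Ps = 42/13 + (2/13)·512 = 82.
Buyers' price falls by P* − Pb = 68 − 55 = 13; sellers' price rises by Ps − P* = 82 − 68 = 14.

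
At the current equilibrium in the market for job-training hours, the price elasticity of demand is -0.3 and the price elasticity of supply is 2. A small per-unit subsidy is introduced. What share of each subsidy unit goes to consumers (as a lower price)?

For a small subsidy around the equilibrium, the benefit split depends on the relative slopes, which at a point are proportional to the elasticities.
Buyer share = εs/(εs + |εd|) = 2/(2 + 0.3) = 20/23; seller share = |εd|/(εs + |εd|) = 3/23.

Consumer share = 20/23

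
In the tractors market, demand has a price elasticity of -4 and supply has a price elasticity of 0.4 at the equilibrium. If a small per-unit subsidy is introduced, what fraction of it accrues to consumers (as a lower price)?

For a small subsidy around the equilibrium, the benefit split depends on the relative slopes, which at a point are proportional to the elasticities.
Buyer share = εs/(εs + |εd|) = 0.4/(0.4 + 4) = 1/11; seller share = |εd|/(εs + |εd|) = 10/11.

Consumer share = 1/11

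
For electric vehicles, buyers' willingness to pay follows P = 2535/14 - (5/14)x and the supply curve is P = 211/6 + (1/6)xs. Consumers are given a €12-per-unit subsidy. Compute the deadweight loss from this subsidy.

Deadweight loss = 1512/11

Pre-subsidy: 2535/14 - (5/14)x = 211/6 + (1/6)x gives x* = 3064/11 and P* = 1795/22.
With the rebate, buyers effectively pay Pb = Ps − 12, where Ps is the price sellers receive.
On the curves, Pb = 2535/14 - (5/14)x and Ps = 211/6 + (1/6)x; the wedge Ps − Pb = 12 gives 211/6 + (1/6)x − (2535/14 - (5/14)x) = 12, so x' = 3316/11.
Then Pb = 2535/14 − (5/14)·(3316/11) = 1615/22 and Ps = 211/6 + (1/6)·(3316/11) = 1879/22.
The subsidy expands output by 3316/11 − 3064/11 = 252/11 past the efficient level; on those units the gap between marginal cost and willingness to pay runs from 0 up to 12.
DWL = ½ × 12 × 252/11 = 1512/11.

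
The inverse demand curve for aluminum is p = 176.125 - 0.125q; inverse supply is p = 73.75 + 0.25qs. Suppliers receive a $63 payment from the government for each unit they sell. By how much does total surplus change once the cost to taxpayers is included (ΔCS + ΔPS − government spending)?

Net change in total surplus = -$5292

Pre-subsidy: 176.125 - 0.125q = 73.75 + 0.25q gives q* = 273 and p* = 142.
With the subsidy, sellers receive ps = pb + 63 for each unit, where pb is the price buyers pay.
On the curves, pb = 176.125 - 0.125q and ps = 73.75 + 0.25q; the wedge ps − pb = 63 gives 73.75 + 0.25q − (176.125 - 0.125q) = 63, so q' = 441.
Then pb = 176.125 − 0.125·441 = 121 and ps = 73.75 + 0.25·441 = 184.
ΔCS = ½(273 + 441)(142 − 121) = 7497; ΔPS = ½(273 + 441)(184 − 142) = 14994.
Government spending = 63 × 441 = 27783.
Net change = 7497 + 14994 − 27783 = -5292. The loss equals the DWL triangle ½·63·168.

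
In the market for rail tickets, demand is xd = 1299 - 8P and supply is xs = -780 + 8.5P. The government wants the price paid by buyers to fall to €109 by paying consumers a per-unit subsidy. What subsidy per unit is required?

Required subsidy s = €33 per unit

At a buyer price of 109, quantity demanded is 1299 − 8·109 = 427.
Sellers supply 427 only when they receive Ps with -780 + 8.5·Ps = 427, i.e. Ps = 142.
s = Ps − Pb = 142 − 109 = 33.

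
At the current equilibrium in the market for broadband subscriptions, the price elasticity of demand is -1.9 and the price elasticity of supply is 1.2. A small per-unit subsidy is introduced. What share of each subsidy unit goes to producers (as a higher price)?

For a small subsidy around the equilibrium, the benefit split depends on the relative slopes, which at a point are proportional to the elasticities.
Buyer share = εs/(εs + |εd|) = 1.2/(1.2 + 1.9) = 12/31; seller share = |εd|/(εs + |εd|) = 19/31.
So producers capture 19/31 of the subsidy.

Producer share = 19/31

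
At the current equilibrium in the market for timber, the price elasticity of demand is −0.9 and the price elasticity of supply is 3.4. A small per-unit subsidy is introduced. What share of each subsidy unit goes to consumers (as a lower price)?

For a small subsidy around the equilibrium, the benefit split depends on the relative slopes, which at a point are proportional to the elasticities.
Buyer share = εs/(εs + |εd|) = 3.4/(3.4 + 0.9) = 34/43; seller share = |εd|/(εs + |εd|) = 9/43.

Consumer share = 34/43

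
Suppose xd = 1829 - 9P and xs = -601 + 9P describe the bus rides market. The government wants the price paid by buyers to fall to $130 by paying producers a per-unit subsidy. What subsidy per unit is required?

Required subsidy s = $10 per unit

At a buyer price of 130, quantity demanded is 1829 − 9·130 = 659.
Sellers supply 659 only when they receive Ps with -601 + 9·Ps = 659, i.e. Ps = 140.
s = Ps − Pb = 140 − 130 = 10.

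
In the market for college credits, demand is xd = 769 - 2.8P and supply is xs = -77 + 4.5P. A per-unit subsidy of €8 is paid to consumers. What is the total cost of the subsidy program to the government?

Pre-subsidy: 769 - 2.8P = -77 + 4.5P gives P* = 8460/73, x* = 32449/73.
With the rebate, buyers effectively pay Pb = Ps − 8, where Ps is the price sellers receive.
Demand in terms of Ps becomes xd = 769 − 2.8(Ps − 8) = 791.4 - 2.8Ps. Setting this equal to supply: 791.4 - 2.8Ps = -77 + 4.5Ps, so Ps = 8684/73.
Buyers pay Pb = 8684/73 − 8 = 8100/73; x' = -77 + 4.5·(8684/73) = 33457/73.
Government outlay = subsidy × quantity = 8 × 33457/73 = 267656/73.

Government cost = 267656/73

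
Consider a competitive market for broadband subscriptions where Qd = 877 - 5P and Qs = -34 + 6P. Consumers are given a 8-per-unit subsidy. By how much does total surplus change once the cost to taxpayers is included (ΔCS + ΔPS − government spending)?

Net change in total surplus = -960/11

Pre-subsidy: 877 - 5P = -34 + 6P gives P* = 911/11, Q* = 5092/11.
With the rebate, buyers effectively pay Pb = Ps − 8, where Ps is the price sellers receive.
Demand in terms of Ps becomes Qd = 877 − 5(Ps − 8) = 917 - 5Ps. Setting this equal to supply: 917 - 5Ps = -34 + 6Ps, so Ps = 951/11.
Buyers pay Pb = 951/11 − 8 = 863/11; Q' = -34 + 6·(951/11) = 5332/11.
ΔCS = ½(5092/11 + 5332/11)(911/11 − 863/11) = 250176/121; ΔPS = ½(5092/11 + 5332/11)(951/11 − 911/11) = 208480/121.
Government spending = 8 × 5332/11 = 42656/11.
Net change = 250176/121 + 208480/121 − 42656/11 = -960/11. The loss equals the DWL triangle ½·8·240/11.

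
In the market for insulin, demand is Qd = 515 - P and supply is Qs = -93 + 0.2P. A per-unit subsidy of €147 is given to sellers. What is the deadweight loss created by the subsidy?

Pre-subsidy: 515 - P = -93 + 0.2P gives P* = 1520/3, Q* = 25/3.
With the subsidy, sellers receive Ps = Pb + 147 for each unit, where Pb is the price buyers pay.
Supply in terms of Pb becomes Qs = -93 + 0.2(Pb + 147) = -63.6 + 0.2Pb. Setting this equal to demand: 515 - Pb = -63.6 + 0.2Pb, so Pb = 2893/6.
Sellers receive Ps = 2893/6 + 147 = 3775/6; Q' = 515 − 1·(2893/6) = 197/6.
The subsidy expands output by 197/6 − 25/3 = 24.5 past the efficient level; on those units the gap between marginal cost and willingness to pay runs from 0 up to 147.
DWL = ½ × 147 × 24.5 = 1800.75.

Deadweight loss = €1800.75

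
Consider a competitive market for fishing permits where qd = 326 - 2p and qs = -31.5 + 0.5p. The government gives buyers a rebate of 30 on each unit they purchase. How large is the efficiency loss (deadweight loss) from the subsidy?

Pre-subsidy: 326 - 2p = -31.5 + 0.5p gives p* = 143, q* = 40.
With the rebate, buyers effectively pay pb = ps − 30, where ps is the price sellers receive.
Demand in terms of ps becomes qd = 326 − 2(ps − 30) = 386 - 2ps. Setting this equal to supply: 386 - 2ps = -31.5 + 0.5ps, so ps = 167.
Buyers pay pb = 167 − 30 = 137; q' = -31.5 + 0.5·167 = 52.
The subsidy expands output by 52 − 40 = 12 past the efficient level; on those units the gap between marginal cost and willingness to pay runs from 0 up to 30.
DWL = ½ × 30 × 12 = 180.

Deadweight loss = 180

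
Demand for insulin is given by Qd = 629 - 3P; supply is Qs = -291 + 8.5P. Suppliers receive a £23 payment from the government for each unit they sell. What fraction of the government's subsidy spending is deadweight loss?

DWL / government spending = 51/880

Pre-subsidy: 629 - 3P = -291 + 8.5P gives P* = 80, Q* = 389.
With the subsidy, sellers receive Ps = Pb + 23 for each unit, where Pb is the price buyers pay.
Supply in terms of Pb becomes Qs = -291 + 8.5(Pb + 23) = -95.5 + 8.5Pb. Setting this equal to demand: 629 - 3Pb = -95.5 + 8.5Pb, so Pb = 63.
Sellers receive Ps = 63 + 23 = 86; Q' = 629 − 3·63 = 440.
ΔCS = ½(389 + 440)(80 − 63) = 7046.5; ΔPS = ½(389 + 440)(86 − 80) = 2487.
Government spending = 23 × 440 = 10120.
DWL = ½ × 23 × (440 − 389) = 586.5; fraction = 586.5 / 10120 = 51/880.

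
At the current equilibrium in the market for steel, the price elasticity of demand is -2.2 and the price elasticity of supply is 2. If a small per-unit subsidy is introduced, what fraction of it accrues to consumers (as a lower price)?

Consumer share = 10/21

For a small subsidy around the equilibrium, the benefit split depends on the relative slopes, which at a point are proportional to the elasticities.
Buyer share = εs/(εs + |εd|) = 2/(2 + 2.2) = 10/21; seller share = |εd|/(εs + |εd|) = 11/21.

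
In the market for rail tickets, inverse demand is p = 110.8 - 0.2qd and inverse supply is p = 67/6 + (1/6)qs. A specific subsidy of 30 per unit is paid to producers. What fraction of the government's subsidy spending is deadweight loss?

Pre-subsidy: 110.8 - 0.2q = 67/6 + (1/6)q gives q* = 2989/11 and p* = 621/11.
With the subsidy, sellers receive ps = pb + 30 for each unit, where pb is the price buyers pay.
On the curves, pb = 110.8 - 0.2q and ps = 67/6 + (1/6)q; the wedge ps − pb = 30 gives 67/6 + (1/6)q − (110.8 - 0.2q) = 30, so q' = 3889/11.
Then pb = 110.8 − 0.2·(3889/11) = 441/11 and ps = 67/6 + (1/6)·(3889/11) = 771/11.
ΔCS = ½(2989/11 + 3889/11)(621/11 − 441/11) = 619020/121; ΔPS = ½(2989/11 + 3889/11)(771/11 − 621/11) = 515850/121.
Government spending = 30 × 3889/11 = 116670/11.
DWL = ½ × 30 × (3889/11 − 2989/11) = 13500/11; fraction = (13500/11) / (116670/11) = 450/3889.

DWL / government spending = 450/3889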